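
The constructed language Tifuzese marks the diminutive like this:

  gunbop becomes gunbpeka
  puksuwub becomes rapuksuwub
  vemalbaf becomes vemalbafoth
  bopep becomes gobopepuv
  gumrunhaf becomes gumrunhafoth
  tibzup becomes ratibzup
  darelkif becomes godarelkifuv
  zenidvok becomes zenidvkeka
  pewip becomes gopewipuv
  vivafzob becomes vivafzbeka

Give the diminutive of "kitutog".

vivafzob and puksuwub both end in -b yet inflect differently (vivafzbeka, rapuksuwub), so the final letter is not what conditions the rule; the last vowel is.
"kitutog" has last vowel 'o'. The stems whose last vowel is 'o' (zenidvok → zenidvkeka, gunbop → gunbpeka, vivafzob → vivafzbeka) delete the last vowel and add -eka.
The other patterns: stems whose last vowel is 'u' add the prefix ra-; stems whose last vowel is 'a' add -oth; stems whose last vowel is 'e' or 'i' add go- … -uv around the stem.
So kitutog → kitutgeka.

kitutgeka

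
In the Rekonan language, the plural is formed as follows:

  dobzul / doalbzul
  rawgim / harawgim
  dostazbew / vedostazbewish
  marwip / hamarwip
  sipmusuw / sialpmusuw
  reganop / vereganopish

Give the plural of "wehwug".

marwip and reganop both end in -p yet inflect differently (hamarwip, vereganopish), so the final letter is not what conditions the rule; the last vowel is.
"wehwug" has last vowel 'u'. The stems whose last vowel is 'u' (sipmusuw → sialpmusuw, dobzul → doalbzul) insert -al- after the first vowel.
The other patterns: stems whose last vowel is 'i' add the prefix ha-; stems whose last vowel is 'e' or 'o' add ve- … -ish around the stem.
So wehwug → wealhwug.

wealhwug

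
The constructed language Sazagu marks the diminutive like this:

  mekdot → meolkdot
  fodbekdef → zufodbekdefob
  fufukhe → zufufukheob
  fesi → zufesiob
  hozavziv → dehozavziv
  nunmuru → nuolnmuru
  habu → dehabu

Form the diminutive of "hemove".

dehemove

"hemove" begins with h-. The stems beginning with h- (habu → dehabu, hozavziv → dehozavziv) add the prefix de-.
The other patterns: stems beginning with f- add zu- … -ob around the stem; stems beginning with m- or n- insert -ol- after the first vowel.
So hemove → dehemove.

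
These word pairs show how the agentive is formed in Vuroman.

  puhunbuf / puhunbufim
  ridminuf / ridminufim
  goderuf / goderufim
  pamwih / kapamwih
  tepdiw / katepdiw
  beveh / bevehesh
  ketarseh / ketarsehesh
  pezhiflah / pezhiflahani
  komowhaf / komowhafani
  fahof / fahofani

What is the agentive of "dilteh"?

diltehesh

pamwih and beveh both end in -h yet inflect differently (kapamwih, bevehesh), so the final letter is not what conditions the rule; the last vowel is.
"dilteh" has last vowel 'e'. The stems whose last vowel is 'e' (beveh → bevehesh, ketarseh → ketarsehesh) add -esh.
So dilteh → diltehesh.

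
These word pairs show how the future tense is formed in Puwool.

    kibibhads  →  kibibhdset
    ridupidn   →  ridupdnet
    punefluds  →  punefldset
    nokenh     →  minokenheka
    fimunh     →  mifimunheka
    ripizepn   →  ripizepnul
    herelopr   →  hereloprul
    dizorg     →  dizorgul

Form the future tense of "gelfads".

gelfdset

ridupidn and ripizepn both end in -n yet inflect differently (ridupdnet, ripizepnul), so the final letter is not what conditions the rule; the second-to-last letter is.
"gelfads" has second-to-last letter 'd'. The stems whose second-to-last letter is 'd' (kibibhads → kibibhdset, ridupidn → ridupdnet, punefluds → punefldset) delete the last vowel and add -et.
The other patterns: stems whose second-to-last letter is 'n' add mi- … -eka around the stem; stems whose second-to-last letter is 'p' or 'r' add -ul.
So gelfads → gelfdset.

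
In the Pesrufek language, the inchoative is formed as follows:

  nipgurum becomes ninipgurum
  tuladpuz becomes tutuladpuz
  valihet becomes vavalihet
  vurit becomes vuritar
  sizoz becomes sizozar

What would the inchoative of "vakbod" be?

vakbodar

valihet and vurit both end in -t yet inflect differently (vavalihet, vuritar), so the final letter is not what conditions the rule; the number of vowels is.
"vakbod" has 2 vowels. The stems with 2 vowels (vurit → vuritar, sizoz → sizozar) add -ar.
So vakbod → vakbodar.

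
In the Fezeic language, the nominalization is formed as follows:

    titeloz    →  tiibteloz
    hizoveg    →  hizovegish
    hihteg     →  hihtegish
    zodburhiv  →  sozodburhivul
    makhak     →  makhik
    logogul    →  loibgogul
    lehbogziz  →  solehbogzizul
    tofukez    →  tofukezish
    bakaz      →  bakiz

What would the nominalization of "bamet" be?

bametish

bakaz and lehbogziz both end in -z yet inflect differently (bakiz, solehbogzizul), so the final letter is not what conditions the rule; the last vowel is.
"bamet" has last vowel 'e'. The stems whose last vowel is 'e' (tofukez → tofukezish, hizoveg → hizovegish, hihteg → hihtegish) add -ish.
The other patterns: stems whose last vowel is 'a' change the last vowel to 'i'; stems whose last vowel is 'i' add so- … -ul around the stem; stems whose last vowel is 'o' or 'u' insert -ib- after the first vowel.
So bamet → bametish.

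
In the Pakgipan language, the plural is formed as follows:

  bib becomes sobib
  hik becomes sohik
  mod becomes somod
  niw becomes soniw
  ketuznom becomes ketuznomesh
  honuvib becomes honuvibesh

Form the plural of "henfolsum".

henfolsumesh

bib and honuvib both end in -b yet inflect differently (sobib, honuvibesh), so the final letter is not what conditions the rule; the number of vowels is.
"henfolsum" has 3 vowels. The stems with 3 vowels (ketuznom → ketuznomesh, honuvib → honuvibesh) add -esh.
The other pattern: stems with 1 vowel add the prefix so-.
So henfolsum → henfolsumesh.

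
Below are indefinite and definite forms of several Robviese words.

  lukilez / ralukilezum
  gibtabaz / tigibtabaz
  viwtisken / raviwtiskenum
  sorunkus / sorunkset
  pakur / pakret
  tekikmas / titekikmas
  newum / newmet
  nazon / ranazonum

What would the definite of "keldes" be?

rakeldesum

sorunkus and tekikmas both end in -s yet inflect differently (sorunkset, titekikmas), so the final letter is not what conditions the rule; the last vowel is.
"keldes" has last vowel 'e'. The stems whose last vowel is 'e' (viwtisken → raviwtiskenum, lukilez → ralukilezum) add ra- … -um around the stem.
The other patterns: stems whose last vowel is 'u' delete the last vowel and add -et; stems whose last vowel is 'a' add the prefix ti-.
So keldes → rakeldesum.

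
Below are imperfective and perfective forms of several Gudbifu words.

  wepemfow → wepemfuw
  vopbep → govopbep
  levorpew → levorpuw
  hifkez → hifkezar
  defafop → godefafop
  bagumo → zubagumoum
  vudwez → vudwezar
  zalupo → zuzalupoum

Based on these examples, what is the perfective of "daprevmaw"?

"daprevmaw" ends in -w. The stems ending in -w (wepemfow → wepemfuw, levorpew → levorpuw) change the last vowel to 'u'.
So daprevmaw → daprevmuw.

daprevmuw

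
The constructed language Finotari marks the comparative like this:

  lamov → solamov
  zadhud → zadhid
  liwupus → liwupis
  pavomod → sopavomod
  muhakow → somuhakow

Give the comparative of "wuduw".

wudiw

zadhud and pavomod both end in -d yet inflect differently (zadhid, sopavomod), so the final letter is not what conditions the rule; the last vowel is.
"wuduw" has last vowel 'u'. The stems whose last vowel is 'u' (zadhud → zadhid, liwupus → liwupis) change the last vowel to 'i'.
The other pattern: stems whose last vowel is 'o' add the prefix so-.
So wuduw → wudiw.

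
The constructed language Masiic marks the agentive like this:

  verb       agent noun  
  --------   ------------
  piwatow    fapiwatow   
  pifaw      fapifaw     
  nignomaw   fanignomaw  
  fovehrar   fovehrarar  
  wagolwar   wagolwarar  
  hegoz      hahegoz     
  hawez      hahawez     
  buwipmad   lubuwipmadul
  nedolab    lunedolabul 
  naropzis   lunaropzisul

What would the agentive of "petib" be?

"petib" ends in -b. The one such stem in the data (nedolab → lunedolabul) adds lu- … -ul around the stem, so the same rule applies.
The other patterns: stems ending in -w add the prefix fa-; stems ending in -r add -ar; stems ending in -z add the prefix ha-.
So petib → lupetibul.

lupetibul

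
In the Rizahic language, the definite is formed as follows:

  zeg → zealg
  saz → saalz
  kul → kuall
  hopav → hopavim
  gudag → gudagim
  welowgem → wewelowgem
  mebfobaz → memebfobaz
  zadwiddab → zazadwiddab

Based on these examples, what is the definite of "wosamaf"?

wowosamaf

zeg and gudag both end in -g yet inflect differently (zealg, gudagim), so the final letter is not what conditions the rule; the number of vowels is.
"wosamaf" has 3 vowels. The stems with 3 vowels (welowgem → wewelowgem, mebfobaz → memebfobaz, zadwiddab → zazadwiddab) repeat the first consonant+vowel as a prefix.
So wosamaf → wowosamaf.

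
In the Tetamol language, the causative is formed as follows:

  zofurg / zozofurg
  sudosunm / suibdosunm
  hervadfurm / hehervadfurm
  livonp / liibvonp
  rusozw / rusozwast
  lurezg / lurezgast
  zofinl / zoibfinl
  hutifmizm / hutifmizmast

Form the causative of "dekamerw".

hervadfurm and sudosunm both end in -m yet inflect differently (hehervadfurm, suibdosunm), so the final letter is not what conditions the rule; the second-to-last letter is.
"dekamerw" has second-to-last letter 'r'. The stems whose second-to-last letter is 'r' (zofurg → zozofurg, hervadfurm → hehervadfurm) repeat the first consonant+vowel as a prefix.
So dekamerw → dedekamerw.

dedekamerw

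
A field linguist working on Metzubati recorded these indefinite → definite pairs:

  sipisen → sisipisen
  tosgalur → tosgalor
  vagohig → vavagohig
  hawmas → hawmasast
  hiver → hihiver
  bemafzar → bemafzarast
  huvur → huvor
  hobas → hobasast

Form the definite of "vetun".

veton

huvur and bemafzar both end in -r yet inflect differently (huvor, bemafzarast), so the final letter is not what conditions the rule; the last vowel is.
"vetun" has last vowel 'u'. The stems whose last vowel is 'u' (huvur → huvor, tosgalur → tosgalor) change the last vowel to 'o'.
The other patterns: stems whose last vowel is 'a' add -ast; stems whose last vowel is 'e' or 'i' repeat the first consonant+vowel as a prefix.
So vetun → veton.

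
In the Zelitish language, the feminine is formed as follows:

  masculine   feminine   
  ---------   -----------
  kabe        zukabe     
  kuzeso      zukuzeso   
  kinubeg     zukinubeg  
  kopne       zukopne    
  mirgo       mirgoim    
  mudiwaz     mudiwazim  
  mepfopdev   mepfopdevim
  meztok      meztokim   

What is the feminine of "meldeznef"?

kuzeso and mirgo both end in -o yet inflect differently (zukuzeso, mirgoim), so the final letter is not what conditions the rule; the first letter is.
"meldeznef" begins with m-. The stems beginning with m- (mirgo → mirgoim, mudiwaz → mudiwazim, mepfopdev → mepfopdevim) add -im.
The other pattern: stems beginning with k- add the prefix zu-.
So meldeznef → meldeznefim.

meldeznefim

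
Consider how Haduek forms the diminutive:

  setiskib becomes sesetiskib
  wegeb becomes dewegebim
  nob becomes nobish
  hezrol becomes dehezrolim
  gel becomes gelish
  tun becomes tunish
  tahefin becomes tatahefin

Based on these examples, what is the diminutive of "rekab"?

nob and wegeb both end in -b yet inflect differently (nobish, dewegebim), so the final letter is not what conditions the rule; the number of vowels is.
"rekab" has 2 vowels. The stems with 2 vowels (wegeb → dewegebim, hezrol → dehezrolim) add de- … -im around the stem.
The other patterns: stems with 1 vowel add -ish; stems with 3 vowels repeat the first consonant+vowel as a prefix.
So rekab → derekabim.

derekabim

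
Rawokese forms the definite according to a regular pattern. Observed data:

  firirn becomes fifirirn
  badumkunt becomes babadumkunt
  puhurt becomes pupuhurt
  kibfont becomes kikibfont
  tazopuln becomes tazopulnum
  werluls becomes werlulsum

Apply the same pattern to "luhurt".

"luhurt" has second-to-last letter 'r'. The stems whose second-to-last letter is 'r' (firirn → fifirirn, puhurt → pupuhurt) repeat the first consonant+vowel as a prefix.
The other pattern: stems whose second-to-last letter is 'l' add -um.
So luhurt → luluhurt.

luluhurt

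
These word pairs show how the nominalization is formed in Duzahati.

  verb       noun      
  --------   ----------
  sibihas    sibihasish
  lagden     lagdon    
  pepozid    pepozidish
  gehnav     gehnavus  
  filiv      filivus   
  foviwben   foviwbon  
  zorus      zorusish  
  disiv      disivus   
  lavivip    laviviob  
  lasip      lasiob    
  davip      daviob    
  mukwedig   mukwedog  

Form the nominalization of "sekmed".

sekmedish

"sekmed" ends in -d. The one such stem in the data (pepozid → pepozidish) adds -ish, so the same rule applies.
The other patterns: stems ending in -p drop the final letter and add -ob; stems ending in -v add -us; stems ending in -g or -n change the last vowel to 'o'.
So sekmed → sekmedish.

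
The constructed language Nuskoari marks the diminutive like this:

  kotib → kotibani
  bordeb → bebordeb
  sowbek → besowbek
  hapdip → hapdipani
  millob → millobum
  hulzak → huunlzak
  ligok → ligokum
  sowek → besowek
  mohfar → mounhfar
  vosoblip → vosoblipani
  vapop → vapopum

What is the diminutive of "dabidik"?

hulzak and sowbek both end in -k yet inflect differently (huunlzak, besowbek), so the final letter is not what conditions the rule; the last vowel is.
"dabidik" has last vowel 'i'. The stems whose last vowel is 'i' (hapdip → hapdipani, kotib → kotibani, vosoblip → vosoblipani) add -ani.
The other patterns: stems whose last vowel is 'a' insert -un- after the first vowel; stems whose last vowel is 'e' add the prefix be-; stems whose last vowel is 'o' add -um.
So dabidik → dabidikani.

dabidikani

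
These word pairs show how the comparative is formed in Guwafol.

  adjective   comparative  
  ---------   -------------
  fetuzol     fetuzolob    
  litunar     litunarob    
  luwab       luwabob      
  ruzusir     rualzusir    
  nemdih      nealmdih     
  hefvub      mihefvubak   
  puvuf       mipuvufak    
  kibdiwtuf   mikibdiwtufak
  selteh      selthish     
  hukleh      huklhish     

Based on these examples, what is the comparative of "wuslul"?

miwuslulak

"wuslul" has last vowel 'u'. The stems whose last vowel is 'u' (hefvub → mihefvubak, puvuf → mipuvufak, kibdiwtuf → mikibdiwtufak) add mi- … -ak around the stem.
The other patterns: stems whose last vowel is 'a' or 'o' add -ob; stems whose last vowel is 'i' insert -al- after the first vowel; stems whose last vowel is 'e' delete the last vowel and add -ish.
So wuslul → miwuslulak.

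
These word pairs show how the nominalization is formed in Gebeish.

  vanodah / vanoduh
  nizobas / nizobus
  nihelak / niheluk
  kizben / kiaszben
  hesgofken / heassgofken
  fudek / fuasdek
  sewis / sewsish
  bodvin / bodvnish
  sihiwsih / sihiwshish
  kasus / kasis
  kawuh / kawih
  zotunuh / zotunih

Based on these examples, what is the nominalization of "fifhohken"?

fiasfhohken

"fifhohken" has last vowel 'e'. The stems whose last vowel is 'e' (kizben → kiaszben, hesgofken → heassgofken, fudek → fuasdek) insert -as- after the first vowel.
The other patterns: stems whose last vowel is 'a' change the last vowel to 'u'; stems whose last vowel is 'i' delete the last vowel and add -ish; stems whose last vowel is 'u' change the last vowel to 'i'.
So fifhohken → fiasfhohken.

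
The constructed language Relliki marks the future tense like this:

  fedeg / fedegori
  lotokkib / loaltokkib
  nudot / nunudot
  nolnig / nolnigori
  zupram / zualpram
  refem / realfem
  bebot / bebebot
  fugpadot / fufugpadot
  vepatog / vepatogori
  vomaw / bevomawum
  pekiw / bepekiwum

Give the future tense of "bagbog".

pekiw and nolnig both have last vowel 'i' yet inflect differently (bepekiwum, nolnigori), so the last vowel is not what conditions the rule; the final letter is.
"bagbog" ends in -g. The stems ending in -g (fedeg → fedegori, nolnig → nolnigori, vepatog → vepatogori) add -ori.
The other patterns: stems ending in -w add be- … -um around the stem; stems ending in -t repeat the first consonant+vowel as a prefix; stems ending in -b or -m insert -al- after the first vowel.
So bagbog → bagbogori.

bagbogori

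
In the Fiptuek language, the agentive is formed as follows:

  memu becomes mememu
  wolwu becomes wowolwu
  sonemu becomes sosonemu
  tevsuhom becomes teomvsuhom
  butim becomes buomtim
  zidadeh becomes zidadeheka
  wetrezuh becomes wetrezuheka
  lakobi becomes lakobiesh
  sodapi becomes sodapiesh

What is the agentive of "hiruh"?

hiruheka

"hiruh" ends in -h. The stems ending in -h (zidadeh → zidadeheka, wetrezuh → wetrezuheka) add -eka.
So hiruh → hiruheka.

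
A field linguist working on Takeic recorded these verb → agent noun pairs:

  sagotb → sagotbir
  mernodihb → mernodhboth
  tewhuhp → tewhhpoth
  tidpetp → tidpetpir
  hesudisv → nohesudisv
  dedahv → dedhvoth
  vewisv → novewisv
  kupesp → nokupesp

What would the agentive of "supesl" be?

vewisv and dedahv both end in -v yet inflect differently (novewisv, dedhvoth), so the final letter is not what conditions the rule; the second-to-last letter is.
"supesl" has second-to-last letter 's'. The stems whose second-to-last letter is 's' (vewisv → novewisv, kupesp → nokupesp, hesudisv → nohesudisv) add the prefix no-.
So supesl → nosupesl.

nosupesl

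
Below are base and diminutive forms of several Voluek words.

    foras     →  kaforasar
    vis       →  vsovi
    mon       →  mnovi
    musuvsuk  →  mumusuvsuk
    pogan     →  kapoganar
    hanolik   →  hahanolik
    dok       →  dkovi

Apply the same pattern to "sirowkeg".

mon and pogan both end in -n yet inflect differently (mnovi, kapoganar), so the final letter is not what conditions the rule; the number of vowels is.
"sirowkeg" has 3 vowels. The stems with 3 vowels (musuvsuk → mumusuvsuk, hanolik → hahanolik) repeat the first consonant+vowel as a prefix.
So sirowkeg → sisirowkeg.

sisirowkeg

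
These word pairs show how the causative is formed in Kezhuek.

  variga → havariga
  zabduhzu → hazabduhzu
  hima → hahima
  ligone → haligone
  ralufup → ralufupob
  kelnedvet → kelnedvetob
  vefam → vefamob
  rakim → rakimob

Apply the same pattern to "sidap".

sidapob

zabduhzu and ralufup both have last vowel 'u' yet inflect differently (hazabduhzu, ralufupob), so the last vowel is not what conditions the rule; whether the stem ends in a vowel or a consonant is.
"sidap" ends in a consonant. The stems ending in a consonant (ralufup → ralufupob, kelnedvet → kelnedvetob, vefam → vefamob) add -ob.
So sidap → sidapob.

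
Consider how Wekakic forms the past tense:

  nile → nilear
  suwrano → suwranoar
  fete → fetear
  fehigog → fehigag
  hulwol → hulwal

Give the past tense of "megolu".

megoluar

suwrano and fehigog both have last vowel 'o' yet inflect differently (suwranoar, fehigag), so the last vowel is not what conditions the rule; whether the stem ends in a vowel or a consonant is.
"megolu" ends in a vowel. The stems ending in a vowel (nile → nilear, suwrano → suwranoar, fete → fetear) add -ar.
The other pattern: stems ending in a consonant change the last vowel to 'a'.
So megolu → megoluar.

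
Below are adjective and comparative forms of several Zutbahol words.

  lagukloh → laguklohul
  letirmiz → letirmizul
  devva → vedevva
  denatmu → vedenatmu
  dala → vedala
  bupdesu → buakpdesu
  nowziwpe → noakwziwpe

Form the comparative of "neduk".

neakduk

"neduk" begins with n-. The one such stem in the data (nowziwpe → noakwziwpe) inserts -ak- after the first vowel (as does bupdesu), so the same rule applies.
The other patterns: stems beginning with l- add -ul; stems beginning with d- add the prefix ve-.
So neduk → neakduk.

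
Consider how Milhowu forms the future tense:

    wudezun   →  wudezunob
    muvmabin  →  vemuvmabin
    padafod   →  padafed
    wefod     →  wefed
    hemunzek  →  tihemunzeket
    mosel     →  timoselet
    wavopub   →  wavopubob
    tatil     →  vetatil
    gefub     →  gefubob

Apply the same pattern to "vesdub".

vesdubob

"vesdub" has last vowel 'u'. The stems whose last vowel is 'u' (wudezun → wudezunob, wavopub → wavopubob, gefub → gefubob) add -ob.
The other patterns: stems whose last vowel is 'e' add ti- … -et around the stem; stems whose last vowel is 'i' add the prefix ve-; stems whose last vowel is 'o' change the last vowel to 'e'.
So vesdub → vesdubob.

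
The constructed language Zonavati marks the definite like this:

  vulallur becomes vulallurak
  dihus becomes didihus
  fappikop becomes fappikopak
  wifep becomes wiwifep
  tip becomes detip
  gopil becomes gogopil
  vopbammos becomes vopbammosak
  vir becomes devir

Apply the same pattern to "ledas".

tip and wifep both end in -p yet inflect differently (detip, wiwifep), so the final letter is not what conditions the rule; the number of vowels is.
"ledas" has 2 vowels. The stems with 2 vowels (wifep → wiwifep, gopil → gogopil, dihus → didihus) repeat the first consonant+vowel as a prefix.
So ledas → leledas.

leledas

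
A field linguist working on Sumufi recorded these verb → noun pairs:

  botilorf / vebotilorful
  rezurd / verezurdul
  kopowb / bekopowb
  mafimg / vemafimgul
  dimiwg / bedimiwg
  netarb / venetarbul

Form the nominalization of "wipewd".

kopowb and netarb both end in -b yet inflect differently (bekopowb, venetarbul), so the final letter is not what conditions the rule; the second-to-last letter is.
"wipewd" has second-to-last letter 'w'. The stems whose second-to-last letter is 'w' (kopowb → bekopowb, dimiwg → bedimiwg) add the prefix be-.
So wipewd → bewipewd.

bewipewd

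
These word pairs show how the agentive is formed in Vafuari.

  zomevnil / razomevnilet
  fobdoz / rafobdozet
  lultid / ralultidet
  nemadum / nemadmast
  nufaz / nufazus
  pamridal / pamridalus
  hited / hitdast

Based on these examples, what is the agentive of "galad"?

galadus

fobdoz and nufaz both end in -z yet inflect differently (rafobdozet, nufazus), so the final letter is not what conditions the rule; the last vowel is.
"galad" has last vowel 'a'. The stems whose last vowel is 'a' (nufaz → nufazus, pamridal → pamridalus) add -us.
The other patterns: stems whose last vowel is 'i' or 'o' add ra- … -et around the stem; stems whose last vowel is 'e' or 'u' delete the last vowel and add -ast.
So galad → galadus.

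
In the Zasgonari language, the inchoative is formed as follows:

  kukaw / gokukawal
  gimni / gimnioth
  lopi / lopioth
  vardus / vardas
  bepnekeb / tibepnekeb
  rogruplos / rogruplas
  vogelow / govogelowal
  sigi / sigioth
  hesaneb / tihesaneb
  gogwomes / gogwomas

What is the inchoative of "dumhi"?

"dumhi" ends in -i. The stems ending in -i (sigi → sigioth, gimni → gimnioth, lopi → lopioth) add -oth.
The other patterns: stems ending in -b add the prefix ti-; stems ending in -s change the last vowel to 'a'; stems ending in -w add go- … -al around the stem.
So dumhi → dumhioth.

dumhioth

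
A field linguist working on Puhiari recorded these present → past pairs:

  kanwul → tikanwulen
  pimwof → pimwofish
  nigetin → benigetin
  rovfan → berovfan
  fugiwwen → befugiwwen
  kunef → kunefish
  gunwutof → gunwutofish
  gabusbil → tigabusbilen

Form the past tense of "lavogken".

"lavogken" ends in -n. The stems ending in -n (rovfan → berovfan, nigetin → benigetin, fugiwwen → befugiwwen) add the prefix be-.
So lavogken → belavogken.

belavogken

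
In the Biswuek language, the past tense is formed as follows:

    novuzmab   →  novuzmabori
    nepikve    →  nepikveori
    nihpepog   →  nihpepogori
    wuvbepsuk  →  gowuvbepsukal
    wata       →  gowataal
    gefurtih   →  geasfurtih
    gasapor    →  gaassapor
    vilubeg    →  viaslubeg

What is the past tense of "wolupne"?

gowolupneal

"wolupne" begins with w-. The stems beginning with w- (wuvbepsuk → gowuvbepsukal, wata → gowataal) add go- … -al around the stem.
The other patterns: stems beginning with n- add -ori; stems beginning with g- or v- insert -as- after the first vowel.
So wolupne → gowolupneal.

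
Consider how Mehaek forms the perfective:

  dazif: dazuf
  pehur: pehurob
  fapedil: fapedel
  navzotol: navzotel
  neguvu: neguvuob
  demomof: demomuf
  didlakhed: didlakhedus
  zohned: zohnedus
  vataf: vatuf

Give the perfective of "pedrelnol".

dazif and fapedil both have last vowel 'i' yet inflect differently (dazuf, fapedel), so the last vowel is not what conditions the rule; the final letter is.
"pedrelnol" ends in -l. The stems ending in -l (fapedil → fapedel, navzotol → navzotel) change the last vowel to 'e'.
The other patterns: stems ending in -d add -us; stems ending in -r or -u add -ob; stems ending in -f change the last vowel to 'u'.
So pedrelnol → pedrelnel.

pedrelnel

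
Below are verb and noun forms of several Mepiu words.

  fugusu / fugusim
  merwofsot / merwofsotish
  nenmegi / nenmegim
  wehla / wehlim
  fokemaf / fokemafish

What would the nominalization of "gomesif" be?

gomesifish

fokemaf and wehla both have last vowel 'a' yet inflect differently (fokemafish, wehlim), so the last vowel is not what conditions the rule; whether the stem ends in a vowel or a consonant is.
"gomesif" ends in a consonant. The stems ending in a consonant (fokemaf → fokemafish, merwofsot → merwofsotish) add -ish.
The other pattern: stems ending in a vowel drop the final letter and add -im.
So gomesif → gomesifish.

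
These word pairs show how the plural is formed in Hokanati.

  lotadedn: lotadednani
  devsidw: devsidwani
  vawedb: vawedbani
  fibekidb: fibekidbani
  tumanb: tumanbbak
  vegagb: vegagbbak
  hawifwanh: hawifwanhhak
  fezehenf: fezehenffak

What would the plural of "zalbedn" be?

fibekidb and vegagb both end in -b yet inflect differently (fibekidbani, vegagbbak), so the final letter is not what conditions the rule; the second-to-last letter is.
"zalbedn" has second-to-last letter 'd'. The stems whose second-to-last letter is 'd' (fibekidb → fibekidbani, vawedb → vawedbani, lotadedn → lotadednani) add -ani.
So zalbedn → zalbednani.

zalbednani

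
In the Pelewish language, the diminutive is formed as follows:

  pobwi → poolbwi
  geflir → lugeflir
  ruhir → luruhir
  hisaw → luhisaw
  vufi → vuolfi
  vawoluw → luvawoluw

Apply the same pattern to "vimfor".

luvimfor

pobwi and ruhir both have last vowel 'i' yet inflect differently (poolbwi, luruhir), so the last vowel is not what conditions the rule; the final letter is.
"vimfor" ends in -r. The stems ending in -r (ruhir → luruhir, geflir → lugeflir) add the prefix lu-.
The other pattern: stems ending in -i insert -ol- after the first vowel.
So vimfor → luvimfor.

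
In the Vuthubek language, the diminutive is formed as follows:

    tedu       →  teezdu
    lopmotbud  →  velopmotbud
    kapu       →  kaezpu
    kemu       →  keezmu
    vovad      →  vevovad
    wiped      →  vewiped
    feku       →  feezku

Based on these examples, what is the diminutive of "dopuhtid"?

vedopuhtid

kemu and lopmotbud both have last vowel 'u' yet inflect differently (keezmu, velopmotbud), so the last vowel is not what conditions the rule; the final letter is.
"dopuhtid" ends in -d. The stems ending in -d (wiped → vewiped, lopmotbud → velopmotbud, vovad → vevovad) add the prefix ve-.
So dopuhtid → vedopuhtid.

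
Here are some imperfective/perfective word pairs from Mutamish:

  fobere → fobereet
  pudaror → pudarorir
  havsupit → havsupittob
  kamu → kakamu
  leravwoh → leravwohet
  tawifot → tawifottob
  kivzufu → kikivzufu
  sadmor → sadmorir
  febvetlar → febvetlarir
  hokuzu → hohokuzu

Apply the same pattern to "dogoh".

dogohet

tawifot and sadmor both have last vowel 'o' yet inflect differently (tawifottob, sadmorir), so the last vowel is not what conditions the rule; the final letter is.
"dogoh" ends in -h. The one such stem in the data (leravwoh → leravwohet) adds -et, so the same rule applies.
The other patterns: stems ending in -u repeat the first consonant+vowel as a prefix; stems ending in -t double the final consonant and add -ob; stems ending in -r add -ir.
So dogoh → dogohet.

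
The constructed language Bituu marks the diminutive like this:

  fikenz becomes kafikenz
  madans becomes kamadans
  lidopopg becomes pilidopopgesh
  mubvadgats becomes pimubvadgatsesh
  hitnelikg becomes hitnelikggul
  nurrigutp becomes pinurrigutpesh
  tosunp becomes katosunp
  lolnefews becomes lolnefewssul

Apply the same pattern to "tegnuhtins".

madans and mubvadgats both end in -s yet inflect differently (kamadans, pimubvadgatsesh), so the final letter is not what conditions the rule; the second-to-last letter is.
"tegnuhtins" has second-to-last letter 'n'. The stems whose second-to-last letter is 'n' (tosunp → katosunp, fikenz → kafikenz, madans → kamadans) add the prefix ka-.
The other patterns: stems whose second-to-last letter is 'p' or 't' add pi- … -esh around the stem; stems whose second-to-last letter is 'k' or 'w' double the final consonant and add -ul.
So tegnuhtins → kategnuhtins.

kategnuhtins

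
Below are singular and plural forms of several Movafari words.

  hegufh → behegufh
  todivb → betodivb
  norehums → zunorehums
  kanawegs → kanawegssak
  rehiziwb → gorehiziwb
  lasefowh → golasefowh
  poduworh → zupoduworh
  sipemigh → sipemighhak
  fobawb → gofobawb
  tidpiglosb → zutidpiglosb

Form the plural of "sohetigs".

sohetigssak

lasefowh and hegufh both end in -h yet inflect differently (golasefowh, behegufh), so the final letter is not what conditions the rule; the second-to-last letter is.
"sohetigs" has second-to-last letter 'g'. The stems whose second-to-last letter is 'g' (kanawegs → kanawegssak, sipemigh → sipemighhak) double the final consonant and add -ak.
The other patterns: stems whose second-to-last letter is 'w' add the prefix go-; stems whose second-to-last letter is 'f' or 'v' add the prefix be-; stems whose second-to-last letter is 'm', 'r' or 's' add the prefix zu-.
So sohetigs → sohetigssak.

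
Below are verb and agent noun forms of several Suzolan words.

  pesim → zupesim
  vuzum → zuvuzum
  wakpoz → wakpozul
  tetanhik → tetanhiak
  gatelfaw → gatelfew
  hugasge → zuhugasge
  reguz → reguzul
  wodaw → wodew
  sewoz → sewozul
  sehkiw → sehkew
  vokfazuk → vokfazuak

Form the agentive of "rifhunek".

sehkiw and tetanhik both have last vowel 'i' yet inflect differently (sehkew, tetanhiak), so the last vowel is not what conditions the rule; the final letter is.
"rifhunek" ends in -k. The stems ending in -k (tetanhik → tetanhiak, vokfazuk → vokfazuak) drop the final letter and add -ak.
So rifhunek → rifhuneak.

rifhuneak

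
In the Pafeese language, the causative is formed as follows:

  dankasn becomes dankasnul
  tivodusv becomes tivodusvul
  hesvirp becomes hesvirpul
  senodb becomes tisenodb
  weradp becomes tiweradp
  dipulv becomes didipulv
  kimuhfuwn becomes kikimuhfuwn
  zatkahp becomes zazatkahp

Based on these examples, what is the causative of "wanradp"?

tiwanradp

"wanradp" has second-to-last letter 'd'. The stems whose second-to-last letter is 'd' (senodb → tisenodb, weradp → tiweradp) add the prefix ti-.
The other patterns: stems whose second-to-last letter is 'r' or 's' add -ul; stems whose second-to-last letter is 'h', 'l' or 'w' repeat the first consonant+vowel as a prefix.
So wanradp → tiwanradp.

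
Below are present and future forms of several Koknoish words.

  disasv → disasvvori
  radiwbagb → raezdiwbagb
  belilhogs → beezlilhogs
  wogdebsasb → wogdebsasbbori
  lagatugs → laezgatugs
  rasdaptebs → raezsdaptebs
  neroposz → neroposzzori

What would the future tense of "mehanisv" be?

radiwbagb and wogdebsasb both end in -b yet inflect differently (raezdiwbagb, wogdebsasbbori), so the final letter is not what conditions the rule; the second-to-last letter is.
"mehanisv" has second-to-last letter 's'. The stems whose second-to-last letter is 's' (neroposz → neroposzzori, wogdebsasb → wogdebsasbbori, disasv → disasvvori) double the final consonant and add -ori.
So mehanisv → mehanisvvori.

mehanisvvori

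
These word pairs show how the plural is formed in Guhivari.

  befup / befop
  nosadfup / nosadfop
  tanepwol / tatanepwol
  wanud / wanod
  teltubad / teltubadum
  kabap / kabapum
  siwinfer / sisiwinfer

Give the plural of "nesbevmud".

kabap and befup both end in -p yet inflect differently (kabapum, befop), so the final letter is not what conditions the rule; the last vowel is.
"nesbevmud" has last vowel 'u'. The stems whose last vowel is 'u' (befup → befop, nosadfup → nosadfop, wanud → wanod) change the last vowel to 'o'.
The other patterns: stems whose last vowel is 'a' add -um; stems whose last vowel is 'e' or 'o' repeat the first consonant+vowel as a prefix.
So nesbevmud → nesbevmod.

nesbevmod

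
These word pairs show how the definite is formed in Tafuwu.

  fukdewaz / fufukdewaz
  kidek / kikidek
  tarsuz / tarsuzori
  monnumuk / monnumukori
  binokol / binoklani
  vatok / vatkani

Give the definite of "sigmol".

fukdewaz and tarsuz both end in -z yet inflect differently (fufukdewaz, tarsuzori), so the final letter is not what conditions the rule; the last vowel is.
"sigmol" has last vowel 'o'. The stems whose last vowel is 'o' (binokol → binoklani, vatok → vatkani) delete the last vowel and add -ani.
The other patterns: stems whose last vowel is 'a' or 'e' repeat the first consonant+vowel as a prefix; stems whose last vowel is 'u' add -ori.
So sigmol → sigmlani.

sigmlani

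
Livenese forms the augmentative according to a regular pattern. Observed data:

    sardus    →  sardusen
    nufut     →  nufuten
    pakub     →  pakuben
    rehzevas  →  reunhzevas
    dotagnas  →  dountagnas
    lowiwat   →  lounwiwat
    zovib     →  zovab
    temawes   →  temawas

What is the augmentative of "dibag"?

sardus and rehzevas both end in -s yet inflect differently (sardusen, reunhzevas), so the final letter is not what conditions the rule; the last vowel is.
"dibag" has last vowel 'a'. The stems whose last vowel is 'a' (rehzevas → reunhzevas, dotagnas → dountagnas, lowiwat → lounwiwat) insert -un- after the first vowel.
So dibag → diunbag.

diunbag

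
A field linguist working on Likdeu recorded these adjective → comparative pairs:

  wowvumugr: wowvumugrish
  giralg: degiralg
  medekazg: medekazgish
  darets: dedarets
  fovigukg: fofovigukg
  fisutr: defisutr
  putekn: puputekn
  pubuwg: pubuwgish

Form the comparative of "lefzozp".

lefzozpish

"lefzozp" has second-to-last letter 'z'. The one such stem in the data (medekazg → medekazgish) adds -ish, so the same rule applies.
So lefzozp → lefzozpish.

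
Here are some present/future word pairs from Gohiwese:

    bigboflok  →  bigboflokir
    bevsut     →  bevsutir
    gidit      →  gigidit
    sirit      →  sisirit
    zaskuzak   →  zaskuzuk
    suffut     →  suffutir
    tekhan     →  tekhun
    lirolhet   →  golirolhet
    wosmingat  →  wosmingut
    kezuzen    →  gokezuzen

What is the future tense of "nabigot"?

nabigotir

sirit and wosmingat both end in -t yet inflect differently (sisirit, wosmingut), so the final letter is not what conditions the rule; the last vowel is.
"nabigot" has last vowel 'o'. The one such stem in the data (bigboflok → bigboflokir) adds -ir, so the same rule applies.
The other patterns: stems whose last vowel is 'i' repeat the first consonant+vowel as a prefix; stems whose last vowel is 'a' change the last vowel to 'u'; stems whose last vowel is 'e' add the prefix go-.
So nabigot → nabigotir.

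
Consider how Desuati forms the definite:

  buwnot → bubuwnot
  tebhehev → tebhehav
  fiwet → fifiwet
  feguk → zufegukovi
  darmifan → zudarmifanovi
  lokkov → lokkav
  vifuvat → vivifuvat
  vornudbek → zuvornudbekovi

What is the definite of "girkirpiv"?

girkirpav

buwnot and lokkov both have last vowel 'o' yet inflect differently (bubuwnot, lokkav), so the last vowel is not what conditions the rule; the final letter is.
"girkirpiv" ends in -v. The stems ending in -v (lokkov → lokkav, tebhehev → tebhehav) change the last vowel to 'a'.
So girkirpiv → girkirpav.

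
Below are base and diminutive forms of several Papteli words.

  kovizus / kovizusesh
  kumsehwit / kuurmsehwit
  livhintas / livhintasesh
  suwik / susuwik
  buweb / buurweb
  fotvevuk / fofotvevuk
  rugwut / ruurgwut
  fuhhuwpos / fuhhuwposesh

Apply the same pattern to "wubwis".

wubwisesh

kovizus and fotvevuk both have last vowel 'u' yet inflect differently (kovizusesh, fofotvevuk), so the last vowel is not what conditions the rule; the final letter is.
"wubwis" ends in -s. The stems ending in -s (kovizus → kovizusesh, fuhhuwpos → fuhhuwposesh, livhintas → livhintasesh) add -esh.
So wubwis → wubwisesh.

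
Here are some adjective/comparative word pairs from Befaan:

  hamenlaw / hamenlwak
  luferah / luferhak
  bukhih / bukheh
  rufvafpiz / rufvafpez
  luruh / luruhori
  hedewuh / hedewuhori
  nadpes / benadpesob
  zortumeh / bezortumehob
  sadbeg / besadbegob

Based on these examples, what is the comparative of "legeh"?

"legeh" has last vowel 'e'. The stems whose last vowel is 'e' (nadpes → benadpesob, zortumeh → bezortumehob, sadbeg → besadbegob) add be- … -ob around the stem.
So legeh → belegehob.

belegehob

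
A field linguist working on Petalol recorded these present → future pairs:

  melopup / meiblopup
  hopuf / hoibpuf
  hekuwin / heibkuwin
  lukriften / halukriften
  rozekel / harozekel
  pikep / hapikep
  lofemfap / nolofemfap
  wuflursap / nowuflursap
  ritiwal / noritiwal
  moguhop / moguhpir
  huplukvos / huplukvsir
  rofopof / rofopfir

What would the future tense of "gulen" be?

hekuwin and lukriften both end in -n yet inflect differently (heibkuwin, halukriften), so the final letter is not what conditions the rule; the last vowel is.
"gulen" has last vowel 'e'. The stems whose last vowel is 'e' (lukriften → halukriften, rozekel → harozekel, pikep → hapikep) add the prefix ha-.
The other patterns: stems whose last vowel is 'i' or 'u' insert -ib- after the first vowel; stems whose last vowel is 'a' add the prefix no-; stems whose last vowel is 'o' delete the last vowel and add -ir.
So gulen → hagulen.

hagulen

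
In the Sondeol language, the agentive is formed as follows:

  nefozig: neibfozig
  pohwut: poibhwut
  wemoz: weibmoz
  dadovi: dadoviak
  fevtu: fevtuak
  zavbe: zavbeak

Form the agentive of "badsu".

badsuak

nefozig and dadovi both have last vowel 'i' yet inflect differently (neibfozig, dadoviak), so the last vowel is not what conditions the rule; whether the stem ends in a vowel or a consonant is.
"badsu" ends in a vowel. The stems ending in a vowel (dadovi → dadoviak, fevtu → fevtuak, zavbe → zavbeak) add -ak.
The other pattern: stems ending in a consonant insert -ib- after the first vowel.
So badsu → badsuak.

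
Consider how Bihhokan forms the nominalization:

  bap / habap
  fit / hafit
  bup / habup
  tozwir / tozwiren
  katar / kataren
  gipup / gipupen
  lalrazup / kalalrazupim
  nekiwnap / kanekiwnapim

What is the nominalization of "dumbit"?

bap and gipup both end in -p yet inflect differently (habap, gipupen), so the final letter is not what conditions the rule; the number of vowels is.
"dumbit" has 2 vowels. The stems with 2 vowels (tozwir → tozwiren, katar → kataren, gipup → gipupen) add -en.
The other patterns: stems with 1 vowel add the prefix ha-; stems with 3 vowels add ka- … -im around the stem.
So dumbit → dumbiten.

dumbiten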